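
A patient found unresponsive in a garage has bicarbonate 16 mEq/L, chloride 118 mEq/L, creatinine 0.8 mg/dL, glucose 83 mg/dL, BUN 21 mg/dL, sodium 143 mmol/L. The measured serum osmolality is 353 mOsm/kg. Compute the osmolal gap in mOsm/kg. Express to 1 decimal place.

54.9 mOsm/kg

Calculated osmolality = 2·Na + glucose/18 + BUN/2.8
= 2·143 + 83/18 + 21/2.8
= 286 + 4.61 + 7.50
= 298.11 mOsm/kg ≈ 298.1 mOsm/kg
Osmolar gap = measured − calculated = 353 − 298.1 = 54.9 mOsm/kg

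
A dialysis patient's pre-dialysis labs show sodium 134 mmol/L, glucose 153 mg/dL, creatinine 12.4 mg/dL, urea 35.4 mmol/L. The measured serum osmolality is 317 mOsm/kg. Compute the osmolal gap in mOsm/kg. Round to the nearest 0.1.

Calculated osmolality = 2·Na + glucose/18 + urea
= 2·134 + 153/18 + 35.4
= 268 + 8.50 + 35.40
= 311.9 mOsm/kg ≈ 311.9 mOsm/kg
Osmolar gap = measured − calculated = 317 − 311.9 = 5.1 mOsm/kg

5.1 mOsm/kg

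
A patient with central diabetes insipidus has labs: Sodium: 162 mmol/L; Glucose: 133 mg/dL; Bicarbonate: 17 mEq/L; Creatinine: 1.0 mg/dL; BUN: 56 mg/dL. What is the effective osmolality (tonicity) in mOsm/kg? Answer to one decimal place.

331.4 mOsm/kg

Effective osmolality excludes urea (freely permeant across cell membranes):
2·Na + glucose/18
= 2·162 + 133/18
= 324 + 7.39
= 331.39 mOsm/kg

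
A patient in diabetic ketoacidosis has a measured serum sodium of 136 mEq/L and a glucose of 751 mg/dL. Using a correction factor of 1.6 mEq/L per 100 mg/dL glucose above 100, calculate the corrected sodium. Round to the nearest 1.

146 mEq/L

Corrected Na = measured Na + 1.6 · (glucose − 100)/100
= 136 + 1.6 · (751 − 100)/100
= 136 + 10.4
= 146.4 mEq/L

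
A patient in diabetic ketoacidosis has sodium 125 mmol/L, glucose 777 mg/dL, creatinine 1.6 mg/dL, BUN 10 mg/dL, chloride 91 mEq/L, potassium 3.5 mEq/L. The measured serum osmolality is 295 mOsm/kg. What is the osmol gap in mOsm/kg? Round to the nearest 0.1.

-1.7 mOsm/kg

Calculated osmolality = 2·Na + glucose/18 + BUN/2.8
= 2·125 + 777/18 + 10/2.8
= 250 + 43.17 + 3.57
= 296.74 mOsm/kg ≈ 296.7 mOsm/kg
Osmolar gap = measured − calculated = 295 − 296.7 = -1.7 mOsm/kg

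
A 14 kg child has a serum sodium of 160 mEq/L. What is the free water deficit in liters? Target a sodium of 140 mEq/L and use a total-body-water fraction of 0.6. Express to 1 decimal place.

1.2 L

TBW = 0.6 · 14 = 8.4 L
Free water deficit = TBW · (Na/140 − 1)
= 8.4 · (160/140 − 1)
= 8.4 · 0.1429
= 1.2 L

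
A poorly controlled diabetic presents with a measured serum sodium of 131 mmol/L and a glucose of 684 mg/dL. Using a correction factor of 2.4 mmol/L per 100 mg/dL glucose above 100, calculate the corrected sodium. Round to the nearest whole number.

145 mmol/L

Corrected Na = measured Na + 2.4 · (glucose − 100)/100
= 131 + 2.4 · (684 − 100)/100
= 131 + 14
= 145 mmol/L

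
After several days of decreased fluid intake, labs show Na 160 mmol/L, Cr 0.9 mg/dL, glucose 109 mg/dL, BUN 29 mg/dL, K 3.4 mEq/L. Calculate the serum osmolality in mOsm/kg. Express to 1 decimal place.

336.4 mOsm/kg

Calculated osmolality = 2·Na + glucose/18 + BUN/2.8
= 2·160 + 109/18 + 29/2.8
= 320 + 6.06 + 10.36
= 336.42 mOsm/kg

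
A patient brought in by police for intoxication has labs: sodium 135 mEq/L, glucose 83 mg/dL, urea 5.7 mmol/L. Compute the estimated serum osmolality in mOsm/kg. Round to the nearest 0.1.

280.3 mOsm/kg

Calculated osmolality = 2·Na + glucose/18 + urea
= 2·135 + 83/18 + 5.7
= 270 + 4.61 + 5.70
= 280.31 mOsm/kg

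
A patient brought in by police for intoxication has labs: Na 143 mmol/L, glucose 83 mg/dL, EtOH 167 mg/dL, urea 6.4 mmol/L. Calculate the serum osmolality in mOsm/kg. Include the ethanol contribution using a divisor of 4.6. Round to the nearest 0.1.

333.3 mOsm/kg

Calculated osmolality = 2·Na + glucose/18 + urea + ethanol/4.6
= 2·143 + 83/18 + 6.4 + 167/4.6
= 286 + 4.61 + 6.40 + 36.30
= 333.31 mOsm/kg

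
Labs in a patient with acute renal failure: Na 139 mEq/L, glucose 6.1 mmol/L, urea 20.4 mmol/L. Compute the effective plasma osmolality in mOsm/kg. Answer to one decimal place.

284.1 mOsm/kg

Effective osmolality excludes urea (freely permeant across cell membranes):
2·Na + glucose
= 2·139 + 6.1
= 278 + 6.1
= 284.1 mOsm/kg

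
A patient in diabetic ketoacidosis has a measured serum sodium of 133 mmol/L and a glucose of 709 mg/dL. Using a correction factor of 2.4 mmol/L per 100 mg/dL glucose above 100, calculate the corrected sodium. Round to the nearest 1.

148 mmol/L

Corrected Na = measured Na + 2.4 · (glucose − 100)/100
= 133 + 2.4 · (709 − 100)/100
= 133 + 14.6
= 147.6 mmol/L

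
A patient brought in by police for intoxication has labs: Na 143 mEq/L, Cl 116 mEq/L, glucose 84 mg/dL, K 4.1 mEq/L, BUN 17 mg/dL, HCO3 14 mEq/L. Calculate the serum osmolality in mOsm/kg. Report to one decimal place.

Calculated osmolality = 2·Na + glucose/18 + BUN/2.8
= 2·143 + 84/18 + 17/2.8
= 286 + 4.67 + 6.07
= 296.74 mOsm/kg

296.7 mOsm/kg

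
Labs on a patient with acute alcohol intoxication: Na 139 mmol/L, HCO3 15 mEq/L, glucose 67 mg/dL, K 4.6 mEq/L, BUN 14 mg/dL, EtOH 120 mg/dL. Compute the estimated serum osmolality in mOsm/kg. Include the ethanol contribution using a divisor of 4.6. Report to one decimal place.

312.8 mOsm/kg

Calculated osmolality = 2·Na + glucose/18 + BUN/2.8 + ethanol/4.6
= 2·139 + 67/18 + 14/2.8 + 120/4.6
= 278 + 3.72 + 5 + 26.09
= 312.81 mOsm/kg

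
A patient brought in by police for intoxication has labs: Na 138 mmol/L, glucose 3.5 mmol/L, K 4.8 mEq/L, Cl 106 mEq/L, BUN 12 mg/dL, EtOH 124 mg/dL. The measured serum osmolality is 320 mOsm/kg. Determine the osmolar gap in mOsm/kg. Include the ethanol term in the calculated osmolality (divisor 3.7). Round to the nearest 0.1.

2.7 mOsm/kg

Calculated osmolality = 2·Na + glucose + BUN/2.8 + ethanol/3.7
= 2·138 + 3.5 + 12/2.8 + 124/3.7
= 276 + 3.50 + 4.29 + 33.51
= 317.3 mOsm/kg ≈ 317.3 mOsm/kg
Osmolar gap = measured − calculated = 320 − 317.3 = 2.7 mOsm/kg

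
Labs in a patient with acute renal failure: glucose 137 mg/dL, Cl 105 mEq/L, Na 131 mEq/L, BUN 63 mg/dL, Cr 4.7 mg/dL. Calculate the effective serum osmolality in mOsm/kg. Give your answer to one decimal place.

Effective osmolality excludes urea (freely permeant across cell membranes):
2·Na + glucose/18
= 2·131 + 137/18
= 262 + 7.61
= 269.61 mOsm/kg

269.6 mOsm/kg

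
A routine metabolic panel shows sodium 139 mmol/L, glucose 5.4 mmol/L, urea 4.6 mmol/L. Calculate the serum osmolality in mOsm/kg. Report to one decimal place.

Calculated osmolality = 2·Na + glucose + urea
= 2·139 + 5.4 + 4.6
= 278 + 5.40 + 4.60
= 288 mOsm/kg

288.0 mOsm/kg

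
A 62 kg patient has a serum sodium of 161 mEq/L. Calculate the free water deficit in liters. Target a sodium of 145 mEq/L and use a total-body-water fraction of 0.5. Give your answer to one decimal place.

TBW = 0.5 · 62 = 31 L
Free water deficit = TBW · (Na/145 − 1)
= 31 · (161/145 − 1)
= 31 · 0.1103
= 3.42 L

3.4 L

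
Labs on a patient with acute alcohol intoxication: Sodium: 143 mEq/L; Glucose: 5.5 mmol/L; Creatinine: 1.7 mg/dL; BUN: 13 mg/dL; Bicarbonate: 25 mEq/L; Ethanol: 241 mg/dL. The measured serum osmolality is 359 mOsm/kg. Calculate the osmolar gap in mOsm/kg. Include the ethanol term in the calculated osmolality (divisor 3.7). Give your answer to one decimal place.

Calculated osmolality = 2·Na + glucose + BUN/2.8 + ethanol/3.7
= 2·143 + 5.5 + 13/2.8 + 241/3.7
= 286 + 5.50 + 4.64 + 65.14
= 361.28 mOsm/kg ≈ 361.3 mOsm/kg
Osmolar gap = measured − calculated = 359 − 361.3 = -2.3 mOsm/kg

-2.3 mOsm/kg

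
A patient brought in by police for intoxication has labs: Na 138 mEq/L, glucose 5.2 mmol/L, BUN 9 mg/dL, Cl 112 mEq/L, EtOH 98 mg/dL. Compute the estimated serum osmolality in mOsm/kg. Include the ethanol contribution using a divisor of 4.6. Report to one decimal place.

Calculated osmolality = 2·Na + glucose + BUN/2.8 + ethanol/4.6
= 2·138 + 5.2 + 9/2.8 + 98/4.6
= 276 + 5.20 + 3.21 + 21.30
= 305.71 mOsm/kg

305.7 mOsm/kg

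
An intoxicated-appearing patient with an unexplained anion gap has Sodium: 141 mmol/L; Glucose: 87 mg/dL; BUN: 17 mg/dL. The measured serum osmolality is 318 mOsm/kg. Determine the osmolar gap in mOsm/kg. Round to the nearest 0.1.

25.1 mOsm/kg

Calculated osmolality = 2·Na + glucose/18 + BUN/2.8
= 2·141 + 87/18 + 17/2.8
= 282 + 4.83 + 6.07
= 292.9 mOsm/kg ≈ 292.9 mOsm/kg
Osmolar gap = measured − calculated = 318 − 292.9 = 25.1 mOsm/kg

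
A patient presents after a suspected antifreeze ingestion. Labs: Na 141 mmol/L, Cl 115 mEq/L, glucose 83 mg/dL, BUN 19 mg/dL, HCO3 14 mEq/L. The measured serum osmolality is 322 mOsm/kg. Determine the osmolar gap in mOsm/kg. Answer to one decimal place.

Calculated osmolality = 2·Na + glucose/18 + BUN/2.8
= 2·141 + 83/18 + 19/2.8
= 282 + 4.61 + 6.79
= 293.4 mOsm/kg ≈ 293.4 mOsm/kg
Osmolar gap = measured − calculated = 322 − 293.4 = 28.6 mOsm/kg

28.6 mOsm/kg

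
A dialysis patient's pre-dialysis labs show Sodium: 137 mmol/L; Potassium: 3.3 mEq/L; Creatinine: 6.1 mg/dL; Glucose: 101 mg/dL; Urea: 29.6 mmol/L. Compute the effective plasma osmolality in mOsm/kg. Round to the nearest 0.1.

279.6 mOsm/kg

Effective osmolality excludes urea (freely permeant across cell membranes):
2·Na + glucose/18
= 2·137 + 101/18
= 274 + 5.61
= 279.61 mOsm/kg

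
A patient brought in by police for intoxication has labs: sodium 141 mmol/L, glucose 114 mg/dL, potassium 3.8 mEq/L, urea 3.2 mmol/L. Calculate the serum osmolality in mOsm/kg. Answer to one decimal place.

291.5 mOsm/kg

Calculated osmolality = 2·Na + glucose/18 + urea
= 2·141 + 114/18 + 3.2
= 282 + 6.33 + 3.20
= 291.53 mOsm/kg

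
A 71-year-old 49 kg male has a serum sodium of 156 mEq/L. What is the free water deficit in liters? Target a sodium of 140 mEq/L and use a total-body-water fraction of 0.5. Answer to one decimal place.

TBW = 0.5 · 49 = 24.5 L
Free water deficit = TBW · (Na/140 − 1)
= 24.5 · (156/140 − 1)
= 24.5 · 0.1143
= 2.8 L

2.8 L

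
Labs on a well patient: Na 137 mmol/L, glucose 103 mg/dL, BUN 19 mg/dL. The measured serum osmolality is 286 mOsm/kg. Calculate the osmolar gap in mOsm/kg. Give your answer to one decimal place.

-0.5 mOsm/kg

Calculated osmolality = 2·Na + glucose/18 + BUN/2.8
= 2·137 + 103/18 + 19/2.8
= 274 + 5.72 + 6.79
= 286.51 mOsm/kg ≈ 286.5 mOsm/kg
Osmolar gap = measured − calculated = 286 − 286.5 = -0.5 mOsm/kg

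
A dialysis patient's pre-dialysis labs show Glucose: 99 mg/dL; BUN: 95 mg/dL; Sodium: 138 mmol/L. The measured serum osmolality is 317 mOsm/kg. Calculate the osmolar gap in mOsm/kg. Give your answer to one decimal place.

1.6 mOsm/kg

Calculated osmolality = 2·Na + glucose/18 + BUN/2.8
= 2·138 + 99/18 + 95/2.8
= 276 + 5.50 + 33.93
= 315.43 mOsm/kg ≈ 315.4 mOsm/kg
Osmolar gap = measured − calculated = 317 − 315.4 = 1.6 mOsm/kg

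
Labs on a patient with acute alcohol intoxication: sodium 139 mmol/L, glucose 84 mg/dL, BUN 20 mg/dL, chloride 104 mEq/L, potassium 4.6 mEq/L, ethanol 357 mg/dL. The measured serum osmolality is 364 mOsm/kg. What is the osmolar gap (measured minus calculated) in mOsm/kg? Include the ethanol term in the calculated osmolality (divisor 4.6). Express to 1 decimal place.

Calculated osmolality = 2·Na + glucose/18 + BUN/2.8 + ethanol/4.6
= 2·139 + 84/18 + 20/2.8 + 357/4.6
= 278 + 4.67 + 7.14 + 77.61
= 367.42 mOsm/kg ≈ 367.4 mOsm/kg
Osmolar gap = measured − calculated = 364 − 367.4 = -3.4 mOsm/kg

-3.4 mOsm/kg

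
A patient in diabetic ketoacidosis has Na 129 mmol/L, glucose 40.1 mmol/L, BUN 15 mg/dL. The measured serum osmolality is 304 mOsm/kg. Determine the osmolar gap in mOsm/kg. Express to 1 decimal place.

Calculated osmolality = 2·Na + glucose + BUN/2.8
= 2·129 + 40.1 + 15/2.8
= 258 + 40.10 + 5.36
= 303.46 mOsm/kg ≈ 303.5 mOsm/kg
Osmolar gap = measured − calculated = 304 − 303.5 = 0.5 mOsm/kg

0.5 mOsm/kg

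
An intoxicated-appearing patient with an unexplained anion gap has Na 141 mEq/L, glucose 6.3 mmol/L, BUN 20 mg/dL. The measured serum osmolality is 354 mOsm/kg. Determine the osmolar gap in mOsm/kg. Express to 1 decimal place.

Calculated osmolality = 2·Na + glucose + BUN/2.8
= 2·141 + 6.3 + 20/2.8
= 282 + 6.30 + 7.14
= 295.44 mOsm/kg ≈ 295.4 mOsm/kg
Osmolar gap = measured − calculated = 354 − 295.4 = 58.6 mOsm/kg

58.6 mOsm/kg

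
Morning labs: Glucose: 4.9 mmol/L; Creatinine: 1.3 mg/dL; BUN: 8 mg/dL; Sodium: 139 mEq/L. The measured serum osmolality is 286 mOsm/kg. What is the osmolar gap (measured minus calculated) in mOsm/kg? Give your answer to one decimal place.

0.2 mOsm/kg

Calculated osmolality = 2·Na + glucose + BUN/2.8
= 2·139 + 4.9 + 8/2.8
= 278 + 4.90 + 2.86
= 285.76 mOsm/kg ≈ 285.8 mOsm/kg
Osmolar gap = measured − calculated = 286 − 285.8 = 0.2 mOsm/kg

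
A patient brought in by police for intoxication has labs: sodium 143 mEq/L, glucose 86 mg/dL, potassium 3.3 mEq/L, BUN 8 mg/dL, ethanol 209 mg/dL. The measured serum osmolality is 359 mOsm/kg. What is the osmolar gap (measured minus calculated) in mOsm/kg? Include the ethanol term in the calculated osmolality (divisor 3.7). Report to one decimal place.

8.9 mOsm/kg

Calculated osmolality = 2·Na + glucose/18 + BUN/2.8 + ethanol/3.7
= 2·143 + 86/18 + 8/2.8 + 209/3.7
= 286 + 4.78 + 2.86 + 56.49
= 350.13 mOsm/kg ≈ 350.1 mOsm/kg
Osmolar gap = measured − calculated = 359 − 350.1 = 8.9 mOsm/kg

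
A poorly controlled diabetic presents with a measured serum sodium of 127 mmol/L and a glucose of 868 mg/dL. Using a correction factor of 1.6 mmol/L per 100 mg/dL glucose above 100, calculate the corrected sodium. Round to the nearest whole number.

Corrected Na = measured Na + 1.6 · (glucose − 100)/100
= 127 + 1.6 · (868 − 100)/100
= 127 + 12.3
= 139.3 mmol/L

139 mmol/L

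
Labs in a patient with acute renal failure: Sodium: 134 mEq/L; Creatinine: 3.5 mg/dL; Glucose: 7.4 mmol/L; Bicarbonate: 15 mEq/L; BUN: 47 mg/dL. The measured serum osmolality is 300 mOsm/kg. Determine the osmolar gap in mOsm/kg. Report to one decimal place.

7.8 mOsm/kg

Calculated osmolality = 2·Na + glucose + BUN/2.8
= 2·134 + 7.4 + 47/2.8
= 268 + 7.40 + 16.79
= 292.19 mOsm/kg ≈ 292.2 mOsm/kg
Osmolar gap = measured − calculated = 300 − 292.2 = 7.8 mOsm/kg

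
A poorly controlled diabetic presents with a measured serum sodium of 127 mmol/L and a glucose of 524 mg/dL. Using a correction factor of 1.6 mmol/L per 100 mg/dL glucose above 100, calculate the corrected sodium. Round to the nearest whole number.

134 mmol/L

Corrected Na = measured Na + 1.6 · (glucose − 100)/100
= 127 + 1.6 · (524 − 100)/100
= 127 + 6.8
= 133.8 mmol/L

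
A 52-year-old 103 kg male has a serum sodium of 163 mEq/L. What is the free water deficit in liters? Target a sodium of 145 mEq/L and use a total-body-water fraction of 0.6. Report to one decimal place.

TBW = 0.6 · 103 = 61.8 L
Free water deficit = TBW · (Na/145 − 1)
= 61.8 · (163/145 − 1)
= 61.8 · 0.1241
= 7.67 L

7.7 L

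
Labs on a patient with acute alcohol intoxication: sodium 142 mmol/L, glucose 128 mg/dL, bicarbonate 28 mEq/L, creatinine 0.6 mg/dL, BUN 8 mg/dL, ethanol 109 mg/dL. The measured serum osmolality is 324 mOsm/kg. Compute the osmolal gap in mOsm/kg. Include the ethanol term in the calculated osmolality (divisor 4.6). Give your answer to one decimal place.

6.3 mOsm/kg

Calculated osmolality = 2·Na + glucose/18 + BUN/2.8 + ethanol/4.6
= 2·142 + 128/18 + 8/2.8 + 109/4.6
= 284 + 7.11 + 2.86 + 23.70
= 317.67 mOsm/kg ≈ 317.7 mOsm/kg
Osmolar gap = measured − calculated = 324 − 317.7 = 6.3 mOsm/kg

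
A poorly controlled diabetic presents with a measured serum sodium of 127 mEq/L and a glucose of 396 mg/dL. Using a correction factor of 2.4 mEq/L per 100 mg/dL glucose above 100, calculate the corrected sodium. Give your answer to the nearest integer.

Corrected Na = measured Na + 2.4 · (glucose − 100)/100
= 127 + 2.4 · (396 − 100)/100
= 127 + 7.1
= 134.1 mEq/L

134 mEq/L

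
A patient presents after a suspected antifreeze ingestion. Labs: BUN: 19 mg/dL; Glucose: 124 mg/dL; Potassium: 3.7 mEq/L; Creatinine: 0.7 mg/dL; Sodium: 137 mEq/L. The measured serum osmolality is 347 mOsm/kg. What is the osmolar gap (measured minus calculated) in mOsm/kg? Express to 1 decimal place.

Calculated osmolality = 2·Na + glucose/18 + BUN/2.8
= 2·137 + 124/18 + 19/2.8
= 274 + 6.89 + 6.79
= 287.68 mOsm/kg ≈ 287.7 mOsm/kg
Osmolar gap = measured − calculated = 347 − 287.7 = 59.3 mOsm/kg

59.3 mOsm/kg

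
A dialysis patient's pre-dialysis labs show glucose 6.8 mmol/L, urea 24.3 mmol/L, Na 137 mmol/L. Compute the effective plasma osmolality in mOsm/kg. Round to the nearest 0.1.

280.8 mOsm/kg

Effective osmolality excludes urea (freely permeant across cell membranes):
2·Na + glucose
= 2·137 + 6.8
= 274 + 6.8
= 280.8 mOsm/kg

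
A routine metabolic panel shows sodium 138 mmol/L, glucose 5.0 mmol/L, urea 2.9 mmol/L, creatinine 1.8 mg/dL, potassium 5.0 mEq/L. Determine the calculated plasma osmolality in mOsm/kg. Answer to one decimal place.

Calculated osmolality = 2·Na + glucose + urea
= 2·138 + 5 + 2.9
= 276 + 5 + 2.90
= 283.9 mOsm/kg

283.9 mOsm/kg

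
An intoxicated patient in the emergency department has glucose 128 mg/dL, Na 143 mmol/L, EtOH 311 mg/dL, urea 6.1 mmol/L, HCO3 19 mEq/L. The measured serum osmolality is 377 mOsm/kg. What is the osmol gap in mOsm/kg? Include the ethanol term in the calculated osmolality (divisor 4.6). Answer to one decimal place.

Calculated osmolality = 2·Na + glucose/18 + urea + ethanol/4.6
= 2·143 + 128/18 + 6.1 + 311/4.6
= 286 + 7.11 + 6.10 + 67.61
= 366.82 mOsm/kg ≈ 366.8 mOsm/kg
Osmolar gap = measured − calculated = 377 − 366.8 = 10.2 mOsm/kg

10.2 mOsm/kg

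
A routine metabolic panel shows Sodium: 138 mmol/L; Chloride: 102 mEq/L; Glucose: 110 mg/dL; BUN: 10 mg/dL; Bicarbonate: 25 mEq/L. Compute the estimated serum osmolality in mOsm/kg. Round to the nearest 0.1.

Calculated osmolality = 2·Na + glucose/18 + BUN/2.8
= 2·138 + 110/18 + 10/2.8
= 276 + 6.11 + 3.57
= 285.68 mOsm/kg

285.7 mOsm/kg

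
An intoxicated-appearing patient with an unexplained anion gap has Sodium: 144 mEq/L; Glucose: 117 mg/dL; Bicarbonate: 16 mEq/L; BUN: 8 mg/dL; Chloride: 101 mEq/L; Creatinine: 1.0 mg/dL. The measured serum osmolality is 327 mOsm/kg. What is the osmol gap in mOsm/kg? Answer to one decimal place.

29.6 mOsm/kg

Calculated osmolality = 2·Na + glucose/18 + BUN/2.8
= 2·144 + 117/18 + 8/2.8
= 288 + 6.50 + 2.86
= 297.36 mOsm/kg ≈ 297.4 mOsm/kg
Osmolar gap = measured − calculated = 327 − 297.4 = 29.6 mOsm/kg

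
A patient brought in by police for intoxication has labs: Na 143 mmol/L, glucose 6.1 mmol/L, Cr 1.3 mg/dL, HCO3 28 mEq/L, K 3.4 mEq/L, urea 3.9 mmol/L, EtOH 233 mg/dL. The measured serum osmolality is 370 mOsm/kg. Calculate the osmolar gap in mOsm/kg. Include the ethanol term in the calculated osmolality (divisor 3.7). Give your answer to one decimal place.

Calculated osmolality = 2·Na + glucose + urea + ethanol/3.7
= 2·143 + 6.1 + 3.9 + 233/3.7
= 286 + 6.10 + 3.90 + 62.97
= 358.97 mOsm/kg ≈ 359.0 mOsm/kg
Osmolar gap = measured − calculated = 370 − 359.0 = 11.0 mOsm/kg

11.0 mOsm/kg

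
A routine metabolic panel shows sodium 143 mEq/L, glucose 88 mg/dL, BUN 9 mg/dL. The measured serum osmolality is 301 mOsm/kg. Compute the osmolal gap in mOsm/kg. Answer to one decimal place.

Calculated osmolality = 2·Na + glucose/18 + BUN/2.8
= 2·143 + 88/18 + 9/2.8
= 286 + 4.89 + 3.21
= 294.1 mOsm/kg ≈ 294.1 mOsm/kg
Osmolar gap = measured − calculated = 301 − 294.1 = 6.9 mOsm/kg

6.9 mOsm/kg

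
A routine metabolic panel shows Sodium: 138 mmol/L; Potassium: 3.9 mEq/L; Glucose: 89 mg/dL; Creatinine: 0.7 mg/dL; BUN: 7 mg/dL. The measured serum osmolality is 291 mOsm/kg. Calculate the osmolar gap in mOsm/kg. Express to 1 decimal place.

7.6 mOsm/kg

Calculated osmolality = 2·Na + glucose/18 + BUN/2.8
= 2·138 + 89/18 + 7/2.8
= 276 + 4.94 + 2.50
= 283.44 mOsm/kg ≈ 283.4 mOsm/kg
Osmolar gap = measured − calculated = 291 − 283.4 = 7.6 mOsm/kg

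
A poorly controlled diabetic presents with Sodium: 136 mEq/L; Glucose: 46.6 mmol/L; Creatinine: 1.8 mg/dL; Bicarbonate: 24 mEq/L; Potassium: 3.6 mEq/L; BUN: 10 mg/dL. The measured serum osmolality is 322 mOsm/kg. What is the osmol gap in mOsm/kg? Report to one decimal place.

Calculated osmolality = 2·Na + glucose + BUN/2.8
= 2·136 + 46.6 + 10/2.8
= 272 + 46.60 + 3.57
= 322.17 mOsm/kg ≈ 322.2 mOsm/kg
Osmolar gap = measured − calculated = 322 − 322.2 = -0.2 mOsm/kg

-0.2 mOsm/kg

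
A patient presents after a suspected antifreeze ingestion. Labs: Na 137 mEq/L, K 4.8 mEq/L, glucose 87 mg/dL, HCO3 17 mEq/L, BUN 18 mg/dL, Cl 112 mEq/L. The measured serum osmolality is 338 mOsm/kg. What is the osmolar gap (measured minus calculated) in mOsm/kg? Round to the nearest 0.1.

Calculated osmolality = 2·Na + glucose/18 + BUN/2.8
= 2·137 + 87/18 + 18/2.8
= 274 + 4.83 + 6.43
= 285.26 mOsm/kg ≈ 285.3 mOsm/kg
Osmolar gap = measured − calculated = 338 − 285.3 = 52.7 mOsm/kg

52.7 mOsm/kg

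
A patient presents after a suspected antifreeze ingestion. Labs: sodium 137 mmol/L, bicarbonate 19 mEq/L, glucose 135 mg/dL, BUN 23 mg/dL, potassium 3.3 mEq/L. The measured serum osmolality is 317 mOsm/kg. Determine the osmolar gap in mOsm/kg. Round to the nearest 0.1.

27.3 mOsm/kg

Calculated osmolality = 2·Na + glucose/18 + BUN/2.8
= 2·137 + 135/18 + 23/2.8
= 274 + 7.50 + 8.21
= 289.71 mOsm/kg ≈ 289.7 mOsm/kg
Osmolar gap = measured − calculated = 317 − 289.7 = 27.3 mOsm/kg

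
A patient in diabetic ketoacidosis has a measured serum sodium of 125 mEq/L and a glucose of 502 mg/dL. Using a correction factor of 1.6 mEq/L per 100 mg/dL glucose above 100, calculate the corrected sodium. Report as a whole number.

Corrected Na = measured Na + 1.6 · (glucose − 100)/100
= 125 + 1.6 · (502 − 100)/100
= 125 + 6.4
= 131.4 mEq/L

131 mEq/L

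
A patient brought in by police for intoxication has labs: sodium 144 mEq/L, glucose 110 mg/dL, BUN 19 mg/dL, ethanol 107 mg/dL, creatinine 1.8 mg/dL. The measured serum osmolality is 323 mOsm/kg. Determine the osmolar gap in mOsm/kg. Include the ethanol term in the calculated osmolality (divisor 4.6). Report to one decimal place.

-1.2 mOsm/kg

Calculated osmolality = 2·Na + glucose/18 + BUN/2.8 + ethanol/4.6
= 2·144 + 110/18 + 19/2.8 + 107/4.6
= 288 + 6.11 + 6.79 + 23.26
= 324.16 mOsm/kg ≈ 324.2 mOsm/kg
Osmolar gap = measured − calculated = 323 − 324.2 = -1.2 mOsm/kg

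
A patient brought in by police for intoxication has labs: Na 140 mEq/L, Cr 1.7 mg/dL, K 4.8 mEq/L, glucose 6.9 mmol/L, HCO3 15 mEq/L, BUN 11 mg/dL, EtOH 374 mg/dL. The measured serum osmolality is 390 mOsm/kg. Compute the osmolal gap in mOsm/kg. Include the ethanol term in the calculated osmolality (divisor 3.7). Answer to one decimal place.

-1.9 mOsm/kg

Calculated osmolality = 2·Na + glucose + BUN/2.8 + ethanol/3.7
= 2·140 + 6.9 + 11/2.8 + 374/3.7
= 280 + 6.90 + 3.93 + 101.08
= 391.91 mOsm/kg ≈ 391.9 mOsm/kg
Osmolar gap = measured − calculated = 390 − 391.9 = -1.9 mOsm/kg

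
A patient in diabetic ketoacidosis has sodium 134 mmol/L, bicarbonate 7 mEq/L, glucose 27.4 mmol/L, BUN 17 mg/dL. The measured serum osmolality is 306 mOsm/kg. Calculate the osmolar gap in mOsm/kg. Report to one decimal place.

4.5 mOsm/kg

Calculated osmolality = 2·Na + glucose + BUN/2.8
= 2·134 + 27.4 + 17/2.8
= 268 + 27.40 + 6.07
= 301.47 mOsm/kg ≈ 301.5 mOsm/kg
Osmolar gap = measured − calculated = 306 − 301.5 = 4.5 mOsm/kg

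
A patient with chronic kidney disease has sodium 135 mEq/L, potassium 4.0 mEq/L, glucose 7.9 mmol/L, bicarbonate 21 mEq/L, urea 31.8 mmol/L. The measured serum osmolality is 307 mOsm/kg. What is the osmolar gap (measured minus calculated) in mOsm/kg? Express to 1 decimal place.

-2.7 mOsm/kg

Calculated osmolality = 2·Na + glucose + urea
= 2·135 + 7.9 + 31.8
= 270 + 7.90 + 31.80
= 309.7 mOsm/kg ≈ 309.7 mOsm/kg
Osmolar gap = measured − calculated = 307 − 309.7 = -2.7 mOsm/kg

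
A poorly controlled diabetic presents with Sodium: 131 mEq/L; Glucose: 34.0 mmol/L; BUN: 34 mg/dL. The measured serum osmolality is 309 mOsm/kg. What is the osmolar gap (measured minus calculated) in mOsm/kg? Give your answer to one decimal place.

Calculated osmolality = 2·Na + glucose + BUN/2.8
= 2·131 + 34 + 34/2.8
= 262 + 34 + 12.14
= 308.14 mOsm/kg ≈ 308.1 mOsm/kg
Osmolar gap = measured − calculated = 309 − 308.1 = 0.9 mOsm/kg

0.9 mOsm/kg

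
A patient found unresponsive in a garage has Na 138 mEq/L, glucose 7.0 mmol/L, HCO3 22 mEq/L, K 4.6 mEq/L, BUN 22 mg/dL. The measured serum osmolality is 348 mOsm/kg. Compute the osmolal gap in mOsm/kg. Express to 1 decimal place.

Calculated osmolality = 2·Na + glucose + BUN/2.8
= 2·138 + 7 + 22/2.8
= 276 + 7 + 7.86
= 290.86 mOsm/kg ≈ 290.9 mOsm/kg
Osmolar gap = measured − calculated = 348 − 290.9 = 57.1 mOsm/kg

57.1 mOsm/kg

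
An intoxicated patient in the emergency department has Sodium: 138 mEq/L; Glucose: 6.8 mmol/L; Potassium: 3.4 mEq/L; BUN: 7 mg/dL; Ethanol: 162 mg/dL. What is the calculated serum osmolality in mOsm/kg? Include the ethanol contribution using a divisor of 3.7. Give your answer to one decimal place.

Calculated osmolality = 2·Na + glucose + BUN/2.8 + ethanol/3.7
= 2·138 + 6.8 + 7/2.8 + 162/3.7
= 276 + 6.80 + 2.50 + 43.78
= 329.08 mOsm/kg

329.1 mOsm/kg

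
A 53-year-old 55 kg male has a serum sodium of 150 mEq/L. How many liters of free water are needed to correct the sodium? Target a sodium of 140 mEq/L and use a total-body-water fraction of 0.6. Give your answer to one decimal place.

2.4 L

TBW = 0.6 · 55 = 33 L
Free water deficit = TBW · (Na/140 − 1)
= 33 · (150/140 − 1)
= 33 · 0.0714
= 2.36 L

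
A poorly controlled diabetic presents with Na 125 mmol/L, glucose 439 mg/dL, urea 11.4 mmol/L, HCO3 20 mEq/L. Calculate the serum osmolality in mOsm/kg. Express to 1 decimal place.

285.8 mOsm/kg

Calculated osmolality = 2·Na + glucose/18 + urea
= 2·125 + 439/18 + 11.4
= 250 + 24.39 + 11.40
= 285.79 mOsm/kg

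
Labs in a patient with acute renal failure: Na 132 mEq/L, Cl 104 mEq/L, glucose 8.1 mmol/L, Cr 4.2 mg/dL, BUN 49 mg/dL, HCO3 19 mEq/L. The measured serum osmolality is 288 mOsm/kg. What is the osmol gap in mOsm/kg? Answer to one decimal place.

-1.6 mOsm/kg

Calculated osmolality = 2·Na + glucose + BUN/2.8
= 2·132 + 8.1 + 49/2.8
= 264 + 8.10 + 17.50
= 289.6 mOsm/kg ≈ 289.6 mOsm/kg
Osmolar gap = measured − calculated = 288 − 289.6 = -1.6 mOsm/kg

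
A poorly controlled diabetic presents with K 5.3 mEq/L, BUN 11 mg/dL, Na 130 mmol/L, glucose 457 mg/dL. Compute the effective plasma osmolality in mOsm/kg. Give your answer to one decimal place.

285.4 mOsm/kg

Effective osmolality excludes urea (freely permeant across cell membranes):
2·Na + glucose/18
= 2·130 + 457/18
= 260 + 25.39
= 285.39 mOsm/kg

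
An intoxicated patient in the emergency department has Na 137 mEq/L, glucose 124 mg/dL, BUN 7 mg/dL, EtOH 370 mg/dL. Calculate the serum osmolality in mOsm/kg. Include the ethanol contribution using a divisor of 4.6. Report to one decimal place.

Calculated osmolality = 2·Na + glucose/18 + BUN/2.8 + ethanol/4.6
= 2·137 + 124/18 + 7/2.8 + 370/4.6
= 274 + 6.89 + 2.50 + 80.43
= 363.82 mOsm/kg

363.8 mOsm/kg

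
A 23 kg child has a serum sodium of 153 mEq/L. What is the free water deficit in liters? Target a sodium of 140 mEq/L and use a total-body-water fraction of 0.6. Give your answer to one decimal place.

TBW = 0.6 · 23 = 13.8 L
Free water deficit = TBW · (Na/140 − 1)
= 13.8 · (153/140 − 1)
= 13.8 · 0.0929
= 1.28 L

1.3 L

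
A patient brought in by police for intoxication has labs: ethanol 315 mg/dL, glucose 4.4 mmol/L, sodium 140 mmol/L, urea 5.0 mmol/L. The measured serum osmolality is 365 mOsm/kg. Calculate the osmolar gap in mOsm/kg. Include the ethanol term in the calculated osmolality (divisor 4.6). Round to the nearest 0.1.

Calculated osmolality = 2·Na + glucose + urea + ethanol/4.6
= 2·140 + 4.4 + 5 + 315/4.6
= 280 + 4.40 + 5 + 68.48
= 357.88 mOsm/kg ≈ 357.9 mOsm/kg
Osmolar gap = measured − calculated = 365 − 357.9 = 7.1 mOsm/kg

7.1 mOsm/kg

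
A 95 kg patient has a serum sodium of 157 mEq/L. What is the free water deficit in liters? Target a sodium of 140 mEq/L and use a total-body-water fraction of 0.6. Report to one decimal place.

TBW = 0.6 · 95 = 57 L
Free water deficit = TBW · (Na/140 − 1)
= 57 · (157/140 − 1)
= 57 · 0.1214
= 6.92 L

6.9 L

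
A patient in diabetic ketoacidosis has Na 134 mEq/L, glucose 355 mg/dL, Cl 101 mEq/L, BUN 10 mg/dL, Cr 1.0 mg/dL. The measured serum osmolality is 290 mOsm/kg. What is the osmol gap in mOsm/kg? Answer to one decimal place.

Calculated osmolality = 2·Na + glucose/18 + BUN/2.8
= 2·134 + 355/18 + 10/2.8
= 268 + 19.72 + 3.57
= 291.29 mOsm/kg ≈ 291.3 mOsm/kg
Osmolar gap = measured − calculated = 290 − 291.3 = -1.3 mOsm/kg

-1.3 mOsm/kg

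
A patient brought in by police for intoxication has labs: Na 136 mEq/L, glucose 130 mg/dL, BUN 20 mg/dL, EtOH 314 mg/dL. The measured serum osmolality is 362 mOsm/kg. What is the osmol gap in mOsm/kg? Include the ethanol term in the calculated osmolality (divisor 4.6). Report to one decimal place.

Calculated osmolality = 2·Na + glucose/18 + BUN/2.8 + ethanol/4.6
= 2·136 + 130/18 + 20/2.8 + 314/4.6
= 272 + 7.22 + 7.14 + 68.26
= 354.62 mOsm/kg ≈ 354.6 mOsm/kg
Osmolar gap = measured − calculated = 362 − 354.6 = 7.4 mOsm/kg

7.4 mOsm/kg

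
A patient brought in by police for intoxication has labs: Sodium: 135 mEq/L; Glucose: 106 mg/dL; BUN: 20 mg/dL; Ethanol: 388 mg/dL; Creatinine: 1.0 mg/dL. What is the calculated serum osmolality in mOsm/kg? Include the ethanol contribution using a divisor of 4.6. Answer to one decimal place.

367.4 mOsm/kg

Calculated osmolality = 2·Na + glucose/18 + BUN/2.8 + ethanol/4.6
= 2·135 + 106/18 + 20/2.8 + 388/4.6
= 270 + 5.89 + 7.14 + 84.35
= 367.38 mOsm/kg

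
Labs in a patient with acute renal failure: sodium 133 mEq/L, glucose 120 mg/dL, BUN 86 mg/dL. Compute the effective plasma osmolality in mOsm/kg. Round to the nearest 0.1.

Effective osmolality excludes urea (freely permeant across cell membranes):
2·Na + glucose/18
= 2·133 + 120/18
= 266 + 6.67
= 272.67 mOsm/kg

272.7 mOsm/kg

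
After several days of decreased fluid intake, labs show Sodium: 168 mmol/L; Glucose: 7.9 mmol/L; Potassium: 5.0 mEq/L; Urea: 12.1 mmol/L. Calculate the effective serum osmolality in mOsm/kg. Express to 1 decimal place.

Effective osmolality excludes urea (freely permeant across cell membranes):
2·Na + glucose
= 2·168 + 7.9
= 336 + 7.9
= 343.9 mOsm/kg

343.9 mOsm/kg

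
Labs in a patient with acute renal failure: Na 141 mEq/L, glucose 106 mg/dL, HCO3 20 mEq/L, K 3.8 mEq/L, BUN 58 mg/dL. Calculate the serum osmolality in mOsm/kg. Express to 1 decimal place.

Calculated osmolality = 2·Na + glucose/18 + BUN/2.8
= 2·141 + 106/18 + 58/2.8
= 282 + 5.89 + 20.71
= 308.6 mOsm/kg

308.6 mOsm/kg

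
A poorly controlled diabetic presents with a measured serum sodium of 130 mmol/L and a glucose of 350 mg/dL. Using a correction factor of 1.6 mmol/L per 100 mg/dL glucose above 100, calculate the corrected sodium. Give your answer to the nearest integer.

Corrected Na = measured Na + 1.6 · (glucose − 100)/100
= 130 + 1.6 · (350 − 100)/100
= 130 + 4
= 134 mmol/L

134 mmol/L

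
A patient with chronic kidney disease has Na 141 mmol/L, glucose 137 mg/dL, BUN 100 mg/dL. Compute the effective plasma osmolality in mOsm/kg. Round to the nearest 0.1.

Effective osmolality excludes urea (freely permeant across cell membranes):
2·Na + glucose/18
= 2·141 + 137/18
= 282 + 7.61
= 289.61 mOsm/kg

289.6 mOsm/kg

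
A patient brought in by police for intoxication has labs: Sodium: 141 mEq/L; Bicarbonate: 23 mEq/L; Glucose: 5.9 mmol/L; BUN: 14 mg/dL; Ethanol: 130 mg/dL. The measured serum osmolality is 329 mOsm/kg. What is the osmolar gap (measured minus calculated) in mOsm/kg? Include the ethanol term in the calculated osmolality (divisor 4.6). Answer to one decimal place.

Calculated osmolality = 2·Na + glucose + BUN/2.8 + ethanol/4.6
= 2·141 + 5.9 + 14/2.8 + 130/4.6
= 282 + 5.90 + 5 + 28.26
= 321.16 mOsm/kg ≈ 321.2 mOsm/kg
Osmolar gap = measured − calculated = 329 − 321.2 = 7.8 mOsm/kg

7.8 mOsm/kg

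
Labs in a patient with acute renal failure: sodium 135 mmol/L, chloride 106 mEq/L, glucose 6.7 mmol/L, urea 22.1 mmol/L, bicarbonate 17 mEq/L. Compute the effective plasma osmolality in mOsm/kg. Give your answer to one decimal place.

Effective osmolality excludes urea (freely permeant across cell membranes):
2·Na + glucose
= 2·135 + 6.7
= 270 + 6.7
= 276.7 mOsm/kg

276.7 mOsm/kg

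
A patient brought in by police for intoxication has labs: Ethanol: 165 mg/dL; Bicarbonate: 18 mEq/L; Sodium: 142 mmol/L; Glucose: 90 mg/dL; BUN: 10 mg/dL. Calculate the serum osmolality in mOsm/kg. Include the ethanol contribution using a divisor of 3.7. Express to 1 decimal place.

Calculated osmolality = 2·Na + glucose/18 + BUN/2.8 + ethanol/3.7
= 2·142 + 90/18 + 10/2.8 + 165/3.7
= 284 + 5 + 3.57 + 44.59
= 337.16 mOsm/kg

337.2 mOsm/kg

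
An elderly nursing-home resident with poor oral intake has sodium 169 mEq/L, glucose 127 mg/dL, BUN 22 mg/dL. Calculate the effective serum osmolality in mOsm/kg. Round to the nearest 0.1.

345.1 mOsm/kg

Effective osmolality excludes urea (freely permeant across cell membranes):
2·Na + glucose/18
= 2·169 + 127/18
= 338 + 7.06
= 345.06 mOsm/kg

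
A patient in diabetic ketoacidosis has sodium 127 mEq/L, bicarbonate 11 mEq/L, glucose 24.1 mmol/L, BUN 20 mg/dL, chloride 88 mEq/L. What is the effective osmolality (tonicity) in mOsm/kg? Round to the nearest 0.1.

Effective osmolality excludes urea (freely permeant across cell membranes):
2·Na + glucose
= 2·127 + 24.1
= 254 + 24.1
= 278.1 mOsm/kg

278.1 mOsm/kg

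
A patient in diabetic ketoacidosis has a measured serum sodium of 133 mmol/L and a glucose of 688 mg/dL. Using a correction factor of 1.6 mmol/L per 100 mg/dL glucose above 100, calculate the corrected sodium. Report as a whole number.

142 mmol/L

Corrected Na = measured Na + 1.6 · (glucose − 100)/100
= 133 + 1.6 · (688 − 100)/100
= 133 + 9.4
= 142.4 mmol/L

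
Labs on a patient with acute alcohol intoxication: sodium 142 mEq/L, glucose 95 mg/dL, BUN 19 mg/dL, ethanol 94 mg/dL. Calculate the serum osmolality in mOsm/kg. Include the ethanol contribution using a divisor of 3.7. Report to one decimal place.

Calculated osmolality = 2·Na + glucose/18 + BUN/2.8 + ethanol/3.7
= 2·142 + 95/18 + 19/2.8 + 94/3.7
= 284 + 5.28 + 6.79 + 25.41
= 321.48 mOsm/kg

321.5 mOsm/kg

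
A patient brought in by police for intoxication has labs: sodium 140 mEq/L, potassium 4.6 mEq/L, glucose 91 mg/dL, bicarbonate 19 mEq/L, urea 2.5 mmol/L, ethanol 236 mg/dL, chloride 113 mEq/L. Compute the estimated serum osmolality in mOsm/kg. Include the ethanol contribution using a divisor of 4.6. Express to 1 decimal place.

Calculated osmolality = 2·Na + glucose/18 + urea + ethanol/4.6
= 2·140 + 91/18 + 2.5 + 236/4.6
= 280 + 5.06 + 2.50 + 51.30
= 338.86 mOsm/kg

338.9 mOsm/kg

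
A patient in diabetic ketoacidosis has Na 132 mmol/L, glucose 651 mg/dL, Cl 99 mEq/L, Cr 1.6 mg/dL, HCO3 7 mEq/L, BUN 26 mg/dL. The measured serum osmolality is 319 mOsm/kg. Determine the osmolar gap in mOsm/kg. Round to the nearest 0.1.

9.5 mOsm/kg

Calculated osmolality = 2·Na + glucose/18 + BUN/2.8
= 2·132 + 651/18 + 26/2.8
= 264 + 36.17 + 9.29
= 309.46 mOsm/kg ≈ 309.5 mOsm/kg
Osmolar gap = measured − calculated = 319 − 309.5 = 9.5 mOsm/kg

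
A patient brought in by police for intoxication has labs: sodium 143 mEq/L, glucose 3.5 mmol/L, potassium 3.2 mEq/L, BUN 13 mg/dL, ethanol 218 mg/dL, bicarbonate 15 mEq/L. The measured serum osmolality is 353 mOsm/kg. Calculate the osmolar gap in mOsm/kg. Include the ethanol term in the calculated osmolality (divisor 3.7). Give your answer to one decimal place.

-0.1 mOsm/kg

Calculated osmolality = 2·Na + glucose + BUN/2.8 + ethanol/3.7
= 2·143 + 3.5 + 13/2.8 + 218/3.7
= 286 + 3.50 + 4.64 + 58.92
= 353.06 mOsm/kg ≈ 353.1 mOsm/kg
Osmolar gap = measured − calculated = 353 − 353.1 = -0.1 mOsm/kg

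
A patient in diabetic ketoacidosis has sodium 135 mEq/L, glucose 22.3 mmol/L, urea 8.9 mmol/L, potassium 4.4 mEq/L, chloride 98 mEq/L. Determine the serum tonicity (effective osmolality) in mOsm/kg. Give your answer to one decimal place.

Effective osmolality excludes urea (freely permeant across cell membranes):
2·Na + glucose
= 2·135 + 22.3
= 270 + 22.3
= 292.3 mOsm/kg

292.3 mOsm/kg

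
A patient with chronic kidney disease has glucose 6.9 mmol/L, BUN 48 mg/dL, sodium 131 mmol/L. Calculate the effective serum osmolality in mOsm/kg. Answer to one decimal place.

268.9 mOsm/kg

Effective osmolality excludes urea (freely permeant across cell membranes):
2·Na + glucose
= 2·131 + 6.9
= 262 + 6.9
= 268.9 mOsm/kg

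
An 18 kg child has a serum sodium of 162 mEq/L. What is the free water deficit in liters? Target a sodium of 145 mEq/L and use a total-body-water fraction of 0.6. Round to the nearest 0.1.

TBW = 0.6 · 18 = 10.8 L
Free water deficit = TBW · (Na/145 − 1)
= 10.8 · (162/145 − 1)
= 10.8 · 0.1172
= 1.27 L

1.3 L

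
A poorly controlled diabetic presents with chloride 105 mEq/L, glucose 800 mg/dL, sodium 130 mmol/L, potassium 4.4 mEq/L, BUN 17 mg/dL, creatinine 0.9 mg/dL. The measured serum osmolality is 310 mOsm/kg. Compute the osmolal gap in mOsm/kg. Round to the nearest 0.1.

-0.5 mOsm/kg

Calculated osmolality = 2·Na + glucose/18 + BUN/2.8
= 2·130 + 800/18 + 17/2.8
= 260 + 44.44 + 6.07
= 310.51 mOsm/kg ≈ 310.5 mOsm/kg
Osmolar gap = measured − calculated = 310 − 310.5 = -0.5 mOsm/kg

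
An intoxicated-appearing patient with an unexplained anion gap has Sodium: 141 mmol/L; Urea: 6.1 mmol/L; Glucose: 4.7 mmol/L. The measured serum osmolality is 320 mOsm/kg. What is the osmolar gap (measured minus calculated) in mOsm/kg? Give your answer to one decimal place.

Calculated osmolality = 2·Na + glucose + urea
= 2·141 + 4.7 + 6.1
= 282 + 4.70 + 6.10
= 292.8 mOsm/kg ≈ 292.8 mOsm/kg
Osmolar gap = measured − calculated = 320 − 292.8 = 27.2 mOsm/kg

27.2 mOsm/kg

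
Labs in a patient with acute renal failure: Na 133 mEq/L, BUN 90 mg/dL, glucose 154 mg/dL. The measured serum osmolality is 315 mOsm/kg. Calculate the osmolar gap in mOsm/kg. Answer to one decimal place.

Calculated osmolality = 2·Na + glucose/18 + BUN/2.8
= 2·133 + 154/18 + 90/2.8
= 266 + 8.56 + 32.14
= 306.7 mOsm/kg ≈ 306.7 mOsm/kg
Osmolar gap = measured − calculated = 315 − 306.7 = 8.3 mOsm/kg

8.3 mOsm/kg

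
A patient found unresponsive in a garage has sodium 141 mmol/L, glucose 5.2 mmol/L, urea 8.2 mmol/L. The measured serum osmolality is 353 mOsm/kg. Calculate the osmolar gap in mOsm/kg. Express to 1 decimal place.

Calculated osmolality = 2·Na + glucose + urea
= 2·141 + 5.2 + 8.2
= 282 + 5.20 + 8.20
= 295.4 mOsm/kg ≈ 295.4 mOsm/kg
Osmolar gap = measured − calculated = 353 − 295.4 = 57.6 mOsm/kg

57.6 mOsm/kg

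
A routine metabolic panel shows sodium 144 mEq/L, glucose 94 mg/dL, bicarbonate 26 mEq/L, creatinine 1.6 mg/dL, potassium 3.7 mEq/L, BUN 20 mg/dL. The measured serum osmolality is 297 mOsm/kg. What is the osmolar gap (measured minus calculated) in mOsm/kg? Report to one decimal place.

Calculated osmolality = 2·Na + glucose/18 + BUN/2.8
= 2·144 + 94/18 + 20/2.8
= 288 + 5.22 + 7.14
= 300.36 mOsm/kg ≈ 300.4 mOsm/kg
Osmolar gap = measured − calculated = 297 − 300.4 = -3.4 mOsm/kg

-3.4 mOsm/kg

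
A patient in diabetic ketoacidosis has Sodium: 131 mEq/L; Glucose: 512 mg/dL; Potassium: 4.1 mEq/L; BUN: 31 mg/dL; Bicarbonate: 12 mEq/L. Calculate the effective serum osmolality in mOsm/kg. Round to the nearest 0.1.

290.4 mOsm/kg

Effective osmolality excludes urea (freely permeant across cell membranes):
2·Na + glucose/18
= 2·131 + 512/18
= 262 + 28.44
= 290.44 mOsm/kg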